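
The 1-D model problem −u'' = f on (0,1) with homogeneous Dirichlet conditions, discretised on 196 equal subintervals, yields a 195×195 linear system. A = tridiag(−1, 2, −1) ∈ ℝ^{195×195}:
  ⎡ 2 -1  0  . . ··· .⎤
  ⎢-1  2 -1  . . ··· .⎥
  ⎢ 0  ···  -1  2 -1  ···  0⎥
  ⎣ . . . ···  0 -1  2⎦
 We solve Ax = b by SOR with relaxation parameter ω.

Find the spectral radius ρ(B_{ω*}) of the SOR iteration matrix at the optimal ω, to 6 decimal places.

½·tridiag(1,0,1) at n=195: λ_k = cos(kπ/196); max |λ| at k=1 ⇒ ρ_J = cos(π/196) ≈ 0.999872.
√(1−ρ_J²) = |sin(π/196)| = 0.0160278
Then 2/(1+√(1−ρ_J²)) = 2/(1+0.0160278); ω* = 2/1.0160278 = 1.968450.
ρ_SOR = ω* − 1 ≈ 0.968450.

ρ_SOR = 0.968450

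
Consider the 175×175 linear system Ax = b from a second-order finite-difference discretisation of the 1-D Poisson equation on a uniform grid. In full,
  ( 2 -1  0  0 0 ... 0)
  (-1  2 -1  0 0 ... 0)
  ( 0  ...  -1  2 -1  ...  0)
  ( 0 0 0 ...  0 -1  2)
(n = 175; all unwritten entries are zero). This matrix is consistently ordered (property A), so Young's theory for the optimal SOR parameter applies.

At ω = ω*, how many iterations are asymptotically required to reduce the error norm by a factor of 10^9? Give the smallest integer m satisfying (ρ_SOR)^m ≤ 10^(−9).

m = 581

ρ_J = max_k |cos(kπ/176)| = cos(π/176) = 0.9998407
root = sin(π/176) = 0.0178490  (since 1−cos² = sin²).
ω* = 2/(1+0.0178490) = 1.9649280
Hence ρ(B_{ω*}) = 1.9649280 − 1 = 0.9649280.
Need (0.9649280)^m ≤ 10^(−9): m ≥ 9·ln10/|ln 0.9649280| = 20.7233/0.0357018 = 580.455 ⇒ m = 581.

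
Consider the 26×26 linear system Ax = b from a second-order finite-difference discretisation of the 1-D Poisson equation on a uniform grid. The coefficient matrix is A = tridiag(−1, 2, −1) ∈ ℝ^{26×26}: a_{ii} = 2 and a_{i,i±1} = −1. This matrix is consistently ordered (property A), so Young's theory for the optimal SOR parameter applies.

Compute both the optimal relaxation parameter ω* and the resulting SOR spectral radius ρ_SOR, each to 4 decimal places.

[ρ_J] n=26: ρ(B_J) = cos(π/(n+1)) = cos(π/27) = 0.9932.
√(1−ρ_J²) = |sin(π/27)| = 0.11609
ω* = 2/(1 + 0.11609) = 2/1.11609 = 1.7920.
ρ_SOR = ω* − 1 = 1.7920 − 1 = 0.7920.

ω* = 1.7920, ρ_SOR = 0.7920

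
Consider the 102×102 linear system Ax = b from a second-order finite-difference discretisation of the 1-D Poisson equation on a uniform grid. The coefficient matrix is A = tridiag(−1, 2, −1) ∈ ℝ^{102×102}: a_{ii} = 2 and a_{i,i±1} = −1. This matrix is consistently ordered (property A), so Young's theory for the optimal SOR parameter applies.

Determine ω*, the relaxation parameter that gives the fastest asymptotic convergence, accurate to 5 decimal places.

ω* = 1.94081

spectrum of D⁻¹(L+U) = {cos(kπ/103) : 1≤k≤102}; ρ_J = cos(π/103) = 0.99953.
root = sin(π/103) = 0.030496  (since 1−cos² = sin²).
So ω* = 2/1.030496 = 1.94081 (Young).
ρ_SOR = ω* − 1 ≈ 0.94081.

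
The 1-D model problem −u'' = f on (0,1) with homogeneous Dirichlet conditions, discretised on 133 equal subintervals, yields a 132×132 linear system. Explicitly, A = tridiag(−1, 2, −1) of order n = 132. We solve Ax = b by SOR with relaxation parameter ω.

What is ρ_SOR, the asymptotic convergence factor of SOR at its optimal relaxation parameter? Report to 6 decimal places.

ρ_SOR = 0.953852

B_J for the 132×132 system has eigenvalues cos(kπ/133); ρ_J = cos(π/133) = 0.999721.
root = sin(π/133) = 0.0236188  (since 1−cos² = sin²).
Young: ω* = 2/(1+√(1−ρ_J²)) = 2/(1+0.0236188) = 2/1.0236188 = 1.953852.
and ρ(B_{ω*}) = 1.953852 − 1 = 0.953852.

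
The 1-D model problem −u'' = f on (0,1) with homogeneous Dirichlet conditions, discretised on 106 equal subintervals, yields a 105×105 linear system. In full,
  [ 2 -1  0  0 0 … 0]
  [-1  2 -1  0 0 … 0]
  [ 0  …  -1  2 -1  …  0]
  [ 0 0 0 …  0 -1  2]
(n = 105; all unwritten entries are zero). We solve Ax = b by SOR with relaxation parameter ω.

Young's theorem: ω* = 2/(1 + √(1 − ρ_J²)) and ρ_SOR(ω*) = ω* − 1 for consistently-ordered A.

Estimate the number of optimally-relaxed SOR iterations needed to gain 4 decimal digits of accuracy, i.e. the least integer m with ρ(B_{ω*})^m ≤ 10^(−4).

n=105: λ(B_J) = 1 − λ(A)/2 = cos(kπ/106); k=1 gives ρ_J = 0.9995608.
1 − cos²(π/106) = sin²(π/106) ⇒ √(1−ρ_J²) = sin(π/106) = 0.0296333.
Young: ω* = 2/(1+√(1−ρ_J²)) = 2/(1+0.0296333) = 2/1.0296333 = 1.9424391.
ρ(B_{ω*}) = ω*−1 = 0.9424391
4·ln10 = 9.21034; −ln(0.9424391) = 0.059284; m = ⌈9.21034/0.059284⌉ = ⌈155.360⌉ = 156.

m = 156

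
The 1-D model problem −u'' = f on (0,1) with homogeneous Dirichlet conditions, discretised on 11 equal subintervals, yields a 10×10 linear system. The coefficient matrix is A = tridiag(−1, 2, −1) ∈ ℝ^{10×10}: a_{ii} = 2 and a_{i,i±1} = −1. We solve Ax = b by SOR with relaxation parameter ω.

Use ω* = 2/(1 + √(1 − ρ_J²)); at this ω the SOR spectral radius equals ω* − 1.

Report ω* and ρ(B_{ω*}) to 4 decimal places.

ω* = 1.5604, ρ_SOR = 0.5604

spectrum of D⁻¹(L+U) = {cos(kπ/11) : 1≤k≤10}; ρ_J = cos(π/11) = 0.9595.
√(1−ρ_J²) simplifies to sin(π/11) = 0.28173.
So ω* = 2/1.28173 = 1.5604 (Young).
At ω = 1.5604 every |λ(B_ω)| = ω−1, so ρ_SOR = 0.5604.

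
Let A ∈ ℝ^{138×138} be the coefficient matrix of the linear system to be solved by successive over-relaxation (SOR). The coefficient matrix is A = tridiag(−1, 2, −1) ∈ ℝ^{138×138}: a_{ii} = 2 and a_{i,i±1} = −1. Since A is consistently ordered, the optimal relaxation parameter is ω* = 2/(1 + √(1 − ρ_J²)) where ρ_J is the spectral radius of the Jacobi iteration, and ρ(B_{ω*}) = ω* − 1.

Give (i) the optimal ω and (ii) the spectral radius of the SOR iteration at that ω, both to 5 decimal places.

½·tridiag(1,0,1) at n=138: λ_k = cos(kπ/139); max |λ| at k=1 ⇒ ρ_J = cos(π/139) ≈ 0.99974.
√(1−ρ_J²) = |sin(π/139)| = 0.022599
Young: ω* = 2/(1+√(1−ρ_J²)) = 2/(1+0.022599) = 2/1.022599 = 1.95580.
and ρ(B_{ω*}) = 1.95580 − 1 = 0.95580.

ω* = 1.95580, ρ_SOR = 0.95580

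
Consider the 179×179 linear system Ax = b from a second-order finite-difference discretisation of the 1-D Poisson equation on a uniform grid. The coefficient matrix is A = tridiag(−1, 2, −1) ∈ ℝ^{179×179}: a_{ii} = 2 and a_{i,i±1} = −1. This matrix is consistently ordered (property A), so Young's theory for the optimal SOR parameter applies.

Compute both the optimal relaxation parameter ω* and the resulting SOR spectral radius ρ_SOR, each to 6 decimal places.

With n=179, ρ(Jacobi) = cos(π/180) = 0.999848.
√(1−ρ_J²) = |sin(π/180)| = 0.0174524
[ω*] 2 ÷ (1 + 0.0174524) = 2 ÷ 1.0174524 = 1.965694.
[ρ_SOR] ω* − 1 = 0.965694.

ω* = 1.965694, ρ_SOR = 0.965694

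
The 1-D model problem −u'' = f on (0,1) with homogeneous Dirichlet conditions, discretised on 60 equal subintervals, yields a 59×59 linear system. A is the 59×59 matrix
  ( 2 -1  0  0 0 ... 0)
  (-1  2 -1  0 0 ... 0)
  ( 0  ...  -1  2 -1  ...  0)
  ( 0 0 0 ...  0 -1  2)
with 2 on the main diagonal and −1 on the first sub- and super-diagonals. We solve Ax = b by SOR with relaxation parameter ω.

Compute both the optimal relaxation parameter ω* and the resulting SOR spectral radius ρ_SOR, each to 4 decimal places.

ω* = 1.9005, ρ_SOR = 0.9005

spectrum of D⁻¹(L+U) = {cos(kπ/60) : 1≤k≤59}; ρ_J = cos(π/60) = 0.9986.
√(1−ρ_J²) = |sin(π/60)| = 0.05234
[ω*] 2 ÷ (1 + 0.05234) = 2 ÷ 1.05234 = 1.9005.
ρ_SOR = ω* − 1 = 1.9005 − 1 = 0.9005.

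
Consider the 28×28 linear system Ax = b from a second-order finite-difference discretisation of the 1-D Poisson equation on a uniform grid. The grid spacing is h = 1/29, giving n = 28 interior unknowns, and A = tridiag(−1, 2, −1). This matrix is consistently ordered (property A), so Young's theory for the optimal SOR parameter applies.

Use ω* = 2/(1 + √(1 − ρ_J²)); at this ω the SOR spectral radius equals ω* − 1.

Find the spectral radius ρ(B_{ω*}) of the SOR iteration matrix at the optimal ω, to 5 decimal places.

With n=28, ρ(Jacobi) = cos(π/29) = 0.99414.
root = sin(π/29) = 0.108119  (since 1−cos² = sin²).
[ω*] 2 ÷ (1 + 0.108119) = 2 ÷ 1.108119 = 1.80486.
ρ(B_{ω*}) = ω*−1 = 0.80486

ρ_SOR = 0.80486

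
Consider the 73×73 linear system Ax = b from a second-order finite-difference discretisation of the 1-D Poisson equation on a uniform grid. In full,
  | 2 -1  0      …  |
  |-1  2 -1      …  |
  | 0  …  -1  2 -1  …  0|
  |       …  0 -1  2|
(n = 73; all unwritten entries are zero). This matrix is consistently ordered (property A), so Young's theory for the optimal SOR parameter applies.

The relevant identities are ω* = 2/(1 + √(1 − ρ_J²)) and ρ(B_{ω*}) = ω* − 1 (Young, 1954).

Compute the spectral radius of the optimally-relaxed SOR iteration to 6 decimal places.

With n=73, ρ(Jacobi) = cos(π/74) = 0.999099.
√(1−ρ_J²) simplifies to sin(π/74) = 0.0424412.
ω* = 2/(1+0.0424412) = 1.918573
and ρ(B_{ω*}) = 1.918573 − 1 = 0.918573.

ρ_SOR = 0.918573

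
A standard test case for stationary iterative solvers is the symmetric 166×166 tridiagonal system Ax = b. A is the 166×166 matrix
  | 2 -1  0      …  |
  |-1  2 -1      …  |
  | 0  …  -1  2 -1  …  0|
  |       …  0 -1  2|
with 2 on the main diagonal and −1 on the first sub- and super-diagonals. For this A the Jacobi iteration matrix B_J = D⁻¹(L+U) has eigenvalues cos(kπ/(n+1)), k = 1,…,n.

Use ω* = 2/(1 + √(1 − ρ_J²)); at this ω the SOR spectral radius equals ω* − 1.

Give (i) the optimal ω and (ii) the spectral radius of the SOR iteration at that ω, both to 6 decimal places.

ω* = 1.963073, ρ_SOR = 0.963073

B_J for the 166×166 system has eigenvalues cos(kπ/167); ρ_J = cos(π/167) = 0.999823.
√(1 − cos²(π/167)) = sin(π/167) ≈ 0.0188108.
So ω* = 2/1.0188108 = 1.963073 (Young).
ρ(B_{ω*}) = ω*−1 = 0.963073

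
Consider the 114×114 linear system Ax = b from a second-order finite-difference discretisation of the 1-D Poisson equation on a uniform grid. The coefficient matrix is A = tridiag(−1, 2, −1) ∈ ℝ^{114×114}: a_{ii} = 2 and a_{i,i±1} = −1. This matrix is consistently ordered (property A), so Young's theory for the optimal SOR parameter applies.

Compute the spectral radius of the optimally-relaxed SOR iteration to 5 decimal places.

ρ_SOR = 0.94682

With n=114, ρ(Jacobi) = cos(π/115) = 0.99963.
root = sin(π/115) = 0.027315  (since 1−cos² = sin²).
[ω*] 2 ÷ (1 + 0.027315) = 2 ÷ 1.027315 = 1.94682.
ρ(B_{ω*}) = ω*−1 = 0.94682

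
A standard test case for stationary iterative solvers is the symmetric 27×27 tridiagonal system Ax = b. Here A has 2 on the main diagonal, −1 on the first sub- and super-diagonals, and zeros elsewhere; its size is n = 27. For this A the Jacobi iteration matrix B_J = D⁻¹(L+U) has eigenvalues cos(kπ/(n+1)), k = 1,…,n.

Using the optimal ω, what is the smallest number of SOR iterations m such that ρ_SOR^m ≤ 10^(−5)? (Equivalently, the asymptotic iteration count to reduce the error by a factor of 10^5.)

B_J for the 27×27 system has eigenvalues cos(kπ/28); ρ_J = cos(π/28) = 0.9937122.
root = sin(π/28) = 0.1119645  (since 1−cos² = sin²).
[ω*] 2 ÷ (1 + 0.1119645) = 2 ÷ 1.1119645 = 1.7986186.
Hence ρ(B_{ω*}) = 1.7986186 − 1 = 0.7986186.
ρ_SOR^m ≤ 10^(−5) ⇔ m ≥ 5·ln10/(−ln 0.7986186) = 11.5129/0.224872 = 51.198; m = ⌈51.198⌉ = 52.

m = 52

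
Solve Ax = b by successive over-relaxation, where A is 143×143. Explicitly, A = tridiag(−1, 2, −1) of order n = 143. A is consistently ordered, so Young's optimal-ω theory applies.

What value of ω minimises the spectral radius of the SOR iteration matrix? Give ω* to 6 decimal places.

ω* = 1.957302

B_J for the 143×143 system has eigenvalues cos(kπ/144); ρ_J = cos(π/144) = 0.999762.
root = sin(π/144) = 0.0218149  (since 1−cos² = sin²).
So ω* = 2/1.0218149 = 1.957302 (Young).
Hence ρ(B_{ω*}) = 1.957302 − 1 = 0.957302.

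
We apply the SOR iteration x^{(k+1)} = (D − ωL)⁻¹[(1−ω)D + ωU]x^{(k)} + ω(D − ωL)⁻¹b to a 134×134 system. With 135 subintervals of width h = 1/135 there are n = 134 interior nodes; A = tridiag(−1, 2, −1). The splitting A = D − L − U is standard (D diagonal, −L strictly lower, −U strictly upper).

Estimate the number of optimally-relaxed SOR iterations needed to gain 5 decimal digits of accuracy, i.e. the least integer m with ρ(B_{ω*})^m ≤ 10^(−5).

B_J for the 134×134 system has eigenvalues cos(kπ/135); ρ_J = cos(π/135) = 0.9997292.
√(1−ρ_J²) simplifies to sin(π/135) = 0.0232690.
ω* = 2/(1+0.0232690) = 1.9545203
Hence ρ(B_{ω*}) = 1.9545203 − 1 = 0.9545203.
m ≥ 5·ln10 / (−ln 0.9545203) = 247.342; smallest integer m = 248.

m = 248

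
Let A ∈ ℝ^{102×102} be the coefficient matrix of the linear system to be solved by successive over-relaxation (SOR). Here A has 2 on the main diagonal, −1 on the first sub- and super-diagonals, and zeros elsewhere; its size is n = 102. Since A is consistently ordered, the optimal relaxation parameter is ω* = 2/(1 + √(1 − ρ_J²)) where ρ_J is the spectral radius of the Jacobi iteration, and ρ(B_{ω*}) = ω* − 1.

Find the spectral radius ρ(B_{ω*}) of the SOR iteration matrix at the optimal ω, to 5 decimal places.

ρ_SOR = 0.94081

B_J for the 102×102 system has eigenvalues cos(kπ/103); ρ_J = cos(π/103) = 0.99953.
1 − cos²(π/103) = sin²(π/103) ⇒ √(1−ρ_J²) = sin(π/103) = 0.030496.
ω* = 2/(1+0.030496) = 1.94081
ρ_SOR = ω* − 1 = 1.94081 − 1 = 0.94081.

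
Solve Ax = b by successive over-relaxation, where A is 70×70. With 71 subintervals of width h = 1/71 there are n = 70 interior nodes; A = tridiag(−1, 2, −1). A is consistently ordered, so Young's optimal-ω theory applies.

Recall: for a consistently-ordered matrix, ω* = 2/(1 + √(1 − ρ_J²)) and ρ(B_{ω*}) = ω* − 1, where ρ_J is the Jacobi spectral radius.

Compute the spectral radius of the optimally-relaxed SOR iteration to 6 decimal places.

ρ_SOR = 0.915281

ρ_J = max_k |cos(kπ/71)| = cos(π/71) = 0.999021
1 − cos²(π/71) = sin²(π/71) ⇒ √(1−ρ_J²) = sin(π/71) = 0.0442333.
ω* = 2/(1 + 0.0442333) = 2/1.0442333 = 1.915281.
[ρ_SOR] ω* − 1 = 0.915281.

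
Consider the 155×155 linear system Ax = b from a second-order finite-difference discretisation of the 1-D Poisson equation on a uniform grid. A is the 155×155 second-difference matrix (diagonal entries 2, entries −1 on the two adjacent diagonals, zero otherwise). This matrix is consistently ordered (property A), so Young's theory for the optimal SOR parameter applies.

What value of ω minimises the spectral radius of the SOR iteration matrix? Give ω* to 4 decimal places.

ω* = 1.9605

½·tridiag(1,0,1) at n=155: λ_k = cos(kπ/156); max |λ| at k=1 ⇒ ρ_J = cos(π/156) ≈ 0.9998.
1 − cos²(π/156) = sin²(π/156) ⇒ √(1−ρ_J²) = sin(π/156) = 0.02014.
Young: ω* = 2/(1+√(1−ρ_J²)) = 2/(1+0.02014) = 2/1.02014 = 1.9605.
and ρ(B_{ω*}) = 1.9605 − 1 = 0.9605.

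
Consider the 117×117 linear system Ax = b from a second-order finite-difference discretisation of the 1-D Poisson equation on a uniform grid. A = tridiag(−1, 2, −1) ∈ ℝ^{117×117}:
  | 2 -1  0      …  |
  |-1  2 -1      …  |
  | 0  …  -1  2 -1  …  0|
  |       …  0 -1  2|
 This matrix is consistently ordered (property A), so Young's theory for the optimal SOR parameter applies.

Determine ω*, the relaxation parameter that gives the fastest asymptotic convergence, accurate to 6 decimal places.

ω* = 1.948140

B_J for the 117×117 system has eigenvalues cos(kπ/118); ρ_J = cos(π/118) = 0.999646.
√(1−ρ_J²) = |sin(π/118)| = 0.0266205
ω* = 2/(1 + 0.0266205) = 2/1.0266205 = 1.948140.
ρ_SOR = ω* − 1 ≈ 0.948140.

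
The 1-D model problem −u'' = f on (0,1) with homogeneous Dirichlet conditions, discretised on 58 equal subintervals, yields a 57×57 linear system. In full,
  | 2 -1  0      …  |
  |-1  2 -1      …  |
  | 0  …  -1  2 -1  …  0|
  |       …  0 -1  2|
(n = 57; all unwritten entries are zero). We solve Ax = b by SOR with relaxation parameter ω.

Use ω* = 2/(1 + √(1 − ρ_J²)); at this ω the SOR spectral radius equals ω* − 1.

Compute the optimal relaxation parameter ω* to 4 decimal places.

ρ_J = max_k |cos(kπ/58)| = cos(π/58) = 0.9985
√(1−ρ_J²) = |sin(π/58)| = 0.05414
ω* = 2 / (1 + 0.05414) = 2 / 1.05414 ≈ 1.8973.
ρ_SOR = ω* − 1 ≈ 0.8973.

ω* = 1.8973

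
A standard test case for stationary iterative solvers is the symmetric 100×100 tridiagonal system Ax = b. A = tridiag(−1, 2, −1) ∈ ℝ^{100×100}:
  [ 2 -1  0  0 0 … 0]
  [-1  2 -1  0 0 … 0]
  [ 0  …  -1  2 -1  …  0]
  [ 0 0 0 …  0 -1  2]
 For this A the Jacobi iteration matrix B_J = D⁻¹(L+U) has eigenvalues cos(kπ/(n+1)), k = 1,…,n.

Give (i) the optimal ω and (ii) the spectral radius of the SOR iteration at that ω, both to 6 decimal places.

ω* = 1.939676, ρ_SOR = 0.939676

spectrum of D⁻¹(L+U) = {cos(kπ/101) : 1≤k≤100}; ρ_J = cos(π/101) = 0.999516.
√(1−ρ_J²) = |sin(π/101)| = 0.0310999
[ω*] 2 ÷ (1 + 0.0310999) = 2 ÷ 1.0310999 = 1.939676.
ρ_SOR = ω* − 1 = 1.939676 − 1 = 0.939676.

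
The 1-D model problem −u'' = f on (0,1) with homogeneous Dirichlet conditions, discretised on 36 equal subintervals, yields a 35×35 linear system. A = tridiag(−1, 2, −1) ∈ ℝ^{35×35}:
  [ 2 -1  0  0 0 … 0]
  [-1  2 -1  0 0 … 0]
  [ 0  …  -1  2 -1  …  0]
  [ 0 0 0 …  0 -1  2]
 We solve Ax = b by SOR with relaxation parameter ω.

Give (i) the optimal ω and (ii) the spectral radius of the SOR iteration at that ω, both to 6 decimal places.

With n=35, ρ(Jacobi) = cos(π/36) = 0.996195.
√(1 − cos²(π/36)) = sin(π/36) ≈ 0.0871557.
Young: ω* = 2/(1+√(1−ρ_J²)) = 2/(1+0.0871557) = 2/1.0871557 = 1.839663.
and ρ(B_{ω*}) = 1.839663 − 1 = 0.839663.

ω* = 1.839663, ρ_SOR = 0.839663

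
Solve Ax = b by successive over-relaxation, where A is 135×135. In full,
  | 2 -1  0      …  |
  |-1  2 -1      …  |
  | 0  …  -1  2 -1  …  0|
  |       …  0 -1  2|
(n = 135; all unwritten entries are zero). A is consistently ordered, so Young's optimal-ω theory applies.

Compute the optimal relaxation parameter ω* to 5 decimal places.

ω* = 1.95485

B_J for the 135×135 system has eigenvalues cos(kπ/136); ρ_J = cos(π/136) = 0.99973.
√(1 − cos²(π/136)) = sin(π/136) ≈ 0.023098.
ω* = 2 / (1 + 0.023098) = 2 / 1.023098 ≈ 1.95485.
Hence ρ(B_{ω*}) = 1.95485 − 1 = 0.95485.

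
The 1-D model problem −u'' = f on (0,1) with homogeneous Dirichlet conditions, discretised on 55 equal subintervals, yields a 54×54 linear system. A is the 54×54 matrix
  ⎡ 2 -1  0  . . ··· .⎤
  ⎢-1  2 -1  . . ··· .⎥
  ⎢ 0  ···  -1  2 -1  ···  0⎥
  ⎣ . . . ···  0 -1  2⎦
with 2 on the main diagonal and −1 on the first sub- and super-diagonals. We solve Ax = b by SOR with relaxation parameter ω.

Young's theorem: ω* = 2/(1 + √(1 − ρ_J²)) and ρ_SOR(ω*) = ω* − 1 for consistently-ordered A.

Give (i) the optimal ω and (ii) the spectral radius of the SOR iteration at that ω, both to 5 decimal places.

ω* = 1.89199, ρ_SOR = 0.89199

n=54: λ(B_J) = 1 − λ(A)/2 = cos(kπ/55); k=1 gives ρ_J = 0.99837.
√(1−ρ_J²) simplifies to sin(π/55) = 0.057089.
Then 2/(1+√(1−ρ_J²)) = 2/(1+0.057089); ω* = 2/1.057089 = 1.89199.
Hence ρ(B_{ω*}) = 1.89199 − 1 = 0.89199.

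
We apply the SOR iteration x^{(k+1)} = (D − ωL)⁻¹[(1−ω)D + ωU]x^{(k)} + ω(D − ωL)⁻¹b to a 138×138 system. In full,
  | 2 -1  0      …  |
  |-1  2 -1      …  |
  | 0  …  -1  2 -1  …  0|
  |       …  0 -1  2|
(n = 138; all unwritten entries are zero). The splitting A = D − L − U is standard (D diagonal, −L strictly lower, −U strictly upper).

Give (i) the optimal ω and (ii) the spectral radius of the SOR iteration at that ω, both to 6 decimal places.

spectrum of D⁻¹(L+U) = {cos(kπ/139) : 1≤k≤138}; ρ_J = cos(π/139) = 0.999745.
√(1−ρ_J²) simplifies to sin(π/139) = 0.0225995.
ω* = 2/(1+0.0225995) = 1.955800
[ρ_SOR] ω* − 1 = 0.955800.

ω* = 1.955800, ρ_SOR = 0.955800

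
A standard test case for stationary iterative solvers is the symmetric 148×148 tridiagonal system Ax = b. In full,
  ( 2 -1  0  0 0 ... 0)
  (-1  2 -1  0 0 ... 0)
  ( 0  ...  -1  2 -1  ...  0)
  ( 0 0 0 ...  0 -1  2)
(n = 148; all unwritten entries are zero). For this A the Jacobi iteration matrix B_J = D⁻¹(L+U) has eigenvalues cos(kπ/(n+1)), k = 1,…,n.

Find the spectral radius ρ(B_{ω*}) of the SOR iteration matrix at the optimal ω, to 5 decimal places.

With n=148, ρ(Jacobi) = cos(π/149) = 0.99978.
root = sin(π/149) = 0.021083  (since 1−cos² = sin²).
So ω* = 2/1.021083 = 1.95870 (Young).
At ω = 1.95870 every |λ(B_ω)| = ω−1, so ρ_SOR = 0.95870.

ρ_SOR = 0.95870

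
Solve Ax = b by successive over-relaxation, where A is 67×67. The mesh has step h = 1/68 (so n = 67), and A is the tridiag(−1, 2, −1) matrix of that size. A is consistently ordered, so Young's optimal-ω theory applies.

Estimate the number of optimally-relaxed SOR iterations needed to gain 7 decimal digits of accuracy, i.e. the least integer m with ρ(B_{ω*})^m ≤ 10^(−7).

½·tridiag(1,0,1) at n=67: λ_k = cos(kπ/68); max |λ| at k=1 ⇒ ρ_J = cos(π/68) ≈ 0.9989330.
1 − cos²(π/68) = sin²(π/68) ⇒ √(1−ρ_J²) = sin(π/68) = 0.0461835.
[ω*] 2 ÷ (1 + 0.0461835) = 2 ÷ 1.0461835 = 1.9117105.
ρ_SOR = ω* − 1 = 1.9117105 − 1 = 0.9117105.
Need (0.9117105)^m ≤ 10^(−7): m ≥ 7·ln10/|ln 0.9117105| = 16.1181/0.0924328 = 174.376 ⇒ m = 175.

m = 175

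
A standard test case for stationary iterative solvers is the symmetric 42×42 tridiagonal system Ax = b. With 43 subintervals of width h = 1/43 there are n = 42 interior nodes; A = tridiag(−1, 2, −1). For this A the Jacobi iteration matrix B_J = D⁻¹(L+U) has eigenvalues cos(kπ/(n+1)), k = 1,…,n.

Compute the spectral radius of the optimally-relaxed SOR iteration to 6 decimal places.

ρ_SOR = 0.863941

ρ_J = max_k |cos(kπ/43)| = cos(π/43) = 0.997332
√(1−ρ_J²) = |sin(π/43)| = 0.0729953
ω* = 2 / (1 + 0.0729953) = 2 / 1.0729953 ≈ 1.863941.
Hence ρ(B_{ω*}) = 1.863941 − 1 = 0.863941.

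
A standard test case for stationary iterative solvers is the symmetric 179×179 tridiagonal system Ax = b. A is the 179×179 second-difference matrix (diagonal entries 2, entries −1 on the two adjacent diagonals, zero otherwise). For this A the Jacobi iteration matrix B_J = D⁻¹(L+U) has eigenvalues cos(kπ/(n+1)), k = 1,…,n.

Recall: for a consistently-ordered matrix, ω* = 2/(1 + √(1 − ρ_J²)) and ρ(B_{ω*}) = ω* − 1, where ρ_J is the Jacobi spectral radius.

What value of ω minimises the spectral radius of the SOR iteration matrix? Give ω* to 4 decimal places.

ω* = 1.9657

spectrum of D⁻¹(L+U) = {cos(kπ/180) : 1≤k≤179}; ρ_J = cos(π/180) = 0.9998.
root = sin(π/180) = 0.01745  (since 1−cos² = sin²).
ω* = 2 / (1 + 0.01745) = 2 / 1.01745 ≈ 1.9657.
ρ(B_{ω*}) = ω*−1 = 0.9657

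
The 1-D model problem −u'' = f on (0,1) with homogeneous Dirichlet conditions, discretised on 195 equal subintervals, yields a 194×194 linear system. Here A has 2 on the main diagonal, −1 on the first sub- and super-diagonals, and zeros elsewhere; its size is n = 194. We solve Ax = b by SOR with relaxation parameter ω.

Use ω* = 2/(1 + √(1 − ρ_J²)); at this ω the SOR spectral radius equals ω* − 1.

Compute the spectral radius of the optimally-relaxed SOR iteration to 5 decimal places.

ρ_SOR = 0.96829

½·tridiag(1,0,1) at n=194: λ_k = cos(kπ/195); max |λ| at k=1 ⇒ ρ_J = cos(π/195) ≈ 0.99987.
root = sin(π/195) = 0.016110  (since 1−cos² = sin²).
So ω* = 2/1.016110 = 1.96829 (Young).
ρ(B_{ω*}) = ω*−1 = 0.96829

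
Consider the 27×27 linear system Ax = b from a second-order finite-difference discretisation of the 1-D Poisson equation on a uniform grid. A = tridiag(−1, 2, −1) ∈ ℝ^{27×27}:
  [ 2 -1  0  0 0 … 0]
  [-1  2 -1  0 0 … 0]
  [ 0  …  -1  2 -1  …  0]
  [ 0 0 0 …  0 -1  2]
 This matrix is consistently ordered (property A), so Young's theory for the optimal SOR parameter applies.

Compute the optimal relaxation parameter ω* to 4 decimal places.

[ρ_J] n=27: ρ(B_J) = cos(π/(n+1)) = cos(π/28) = 0.9937.
√(1−ρ_J²) = |sin(π/28)| = 0.11196
So ω* = 2/1.11196 = 1.7986 (Young).
ρ(B_{ω*}) = ω*−1 = 0.7986

ω* = 1.7986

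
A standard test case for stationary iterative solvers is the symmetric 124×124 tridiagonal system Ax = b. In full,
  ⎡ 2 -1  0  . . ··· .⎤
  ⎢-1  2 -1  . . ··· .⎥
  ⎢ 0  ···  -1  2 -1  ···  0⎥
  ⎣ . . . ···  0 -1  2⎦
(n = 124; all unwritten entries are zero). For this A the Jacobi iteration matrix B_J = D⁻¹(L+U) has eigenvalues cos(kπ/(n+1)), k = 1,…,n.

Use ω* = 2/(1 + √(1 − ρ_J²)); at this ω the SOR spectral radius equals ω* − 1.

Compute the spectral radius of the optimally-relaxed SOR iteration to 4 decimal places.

ρ_SOR = 0.9510

[ρ_J] n=124: ρ(B_J) = cos(π/(n+1)) = cos(π/125) = 0.9997.
√(1−ρ_J²) = |sin(π/125)| = 0.02513
ω* = 2/(1 + 0.02513) = 2/1.02513 = 1.9510.
ρ(B_{ω*}) = ω*−1 = 0.9510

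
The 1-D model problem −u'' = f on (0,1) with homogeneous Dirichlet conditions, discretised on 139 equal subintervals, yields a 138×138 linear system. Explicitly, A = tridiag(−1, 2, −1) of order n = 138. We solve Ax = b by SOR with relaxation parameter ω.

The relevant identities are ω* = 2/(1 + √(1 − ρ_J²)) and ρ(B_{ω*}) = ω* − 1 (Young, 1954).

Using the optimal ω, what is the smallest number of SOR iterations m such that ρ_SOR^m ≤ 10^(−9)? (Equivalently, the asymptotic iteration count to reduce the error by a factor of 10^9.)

n=138: λ(B_J) = 1 − λ(A)/2 = cos(kπ/139); k=1 gives ρ_J = 0.9997446.
root = sin(π/139) = 0.0225995  (since 1−cos² = sin²).
ω* = 2/(1 + 0.0225995) = 2/1.0225995 = 1.9557999.
ρ_SOR = ω* − 1 = 1.9557999 − 1 = 0.9557999.
(0.9557999)^m ≤ 10^{−9}  ⇒  m·ln(0.9557999) ≤ −9·ln10  ⇒  m ≥ 458.412  ⇒  m = 459

m = 459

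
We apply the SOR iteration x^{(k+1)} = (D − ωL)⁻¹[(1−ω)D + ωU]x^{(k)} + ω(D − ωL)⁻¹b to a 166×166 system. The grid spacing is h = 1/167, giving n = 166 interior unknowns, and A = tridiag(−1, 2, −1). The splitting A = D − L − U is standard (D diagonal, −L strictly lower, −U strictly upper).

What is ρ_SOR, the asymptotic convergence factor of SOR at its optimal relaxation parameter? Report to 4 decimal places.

n=166: λ(B_J) = 1 − λ(A)/2 = cos(kπ/167); k=1 gives ρ_J = 0.9998.
√(1−ρ_J²) simplifies to sin(π/167) = 0.01881.
Then 2/(1+√(1−ρ_J²)) = 2/(1+0.01881); ω* = 2/1.01881 = 1.9631.
ρ_SOR = ω* − 1 = 1.9631 − 1 = 0.9631.

ρ_SOR = 0.9631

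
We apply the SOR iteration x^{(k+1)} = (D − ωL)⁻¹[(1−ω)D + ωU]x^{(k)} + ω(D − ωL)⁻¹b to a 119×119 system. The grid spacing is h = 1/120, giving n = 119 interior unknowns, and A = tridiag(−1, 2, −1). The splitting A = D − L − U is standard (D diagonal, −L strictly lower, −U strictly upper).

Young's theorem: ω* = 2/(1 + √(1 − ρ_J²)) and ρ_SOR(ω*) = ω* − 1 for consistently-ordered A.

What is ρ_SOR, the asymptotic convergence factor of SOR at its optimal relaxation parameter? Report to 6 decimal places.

n=119: λ(B_J) = 1 − λ(A)/2 = cos(kπ/120); k=1 gives ρ_J = 0.999657.
1 − cos²(π/120) = sin²(π/120) ⇒ √(1−ρ_J²) = sin(π/120) = 0.0261769.
[ω*] 2 ÷ (1 + 0.0261769) = 2 ÷ 1.0261769 = 1.948982.
ρ(B_{ω*}) = ω*−1 = 0.948982

ρ_SOR = 0.948982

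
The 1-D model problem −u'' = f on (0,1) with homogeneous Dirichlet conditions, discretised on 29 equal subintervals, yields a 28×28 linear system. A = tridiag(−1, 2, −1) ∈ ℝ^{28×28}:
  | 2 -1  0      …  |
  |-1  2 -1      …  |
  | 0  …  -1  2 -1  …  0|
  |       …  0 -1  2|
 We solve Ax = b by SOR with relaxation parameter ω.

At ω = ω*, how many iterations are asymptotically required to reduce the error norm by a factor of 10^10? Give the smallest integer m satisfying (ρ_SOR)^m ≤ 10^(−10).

ρ_J = max_k |cos(kπ/29)| = cos(π/29) = 0.9941380
1 − cos²(π/29) = sin²(π/29) ⇒ √(1−ρ_J²) = sin(π/29) = 0.1081190.
[ω*] 2 ÷ (1 + 0.1081190) = 2 ÷ 1.1081190 = 1.8048603.
ρ_SOR = ω* − 1 = 1.8048603 − 1 = 0.8048603.
m ≥ 10·ln10 / (−ln 0.8048603) = 106.068; smallest integer m = 107.

m = 107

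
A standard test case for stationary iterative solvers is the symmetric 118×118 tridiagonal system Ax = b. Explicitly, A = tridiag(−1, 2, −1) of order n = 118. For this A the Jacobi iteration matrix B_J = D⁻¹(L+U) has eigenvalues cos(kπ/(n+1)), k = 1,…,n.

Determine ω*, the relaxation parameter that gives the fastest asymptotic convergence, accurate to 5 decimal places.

ω* = 1.94856

½·tridiag(1,0,1) at n=118: λ_k = cos(kπ/119); max |λ| at k=1 ⇒ ρ_J = cos(π/119) ≈ 0.99965.
√(1 − cos²(π/119)) = sin(π/119) ≈ 0.026397.
[ω*] 2 ÷ (1 + 0.026397) = 2 ÷ 1.026397 = 1.94856.
[ρ_SOR] ω* − 1 = 0.94856.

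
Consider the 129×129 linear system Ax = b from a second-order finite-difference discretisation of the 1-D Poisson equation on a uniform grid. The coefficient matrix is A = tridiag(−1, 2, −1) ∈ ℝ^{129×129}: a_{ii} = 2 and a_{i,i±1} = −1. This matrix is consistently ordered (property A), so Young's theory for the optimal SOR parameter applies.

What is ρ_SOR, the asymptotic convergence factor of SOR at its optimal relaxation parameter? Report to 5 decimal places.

ρ_J = max_k |cos(kπ/130)| = cos(π/130) = 0.99971
root = sin(π/130) = 0.024164  (since 1−cos² = sin²).
Then 2/(1+√(1−ρ_J²)) = 2/(1+0.024164); ω* = 2/1.024164 = 1.95281.
ρ(B_{ω*}) = ω*−1 = 0.95281

ρ_SOR = 0.95281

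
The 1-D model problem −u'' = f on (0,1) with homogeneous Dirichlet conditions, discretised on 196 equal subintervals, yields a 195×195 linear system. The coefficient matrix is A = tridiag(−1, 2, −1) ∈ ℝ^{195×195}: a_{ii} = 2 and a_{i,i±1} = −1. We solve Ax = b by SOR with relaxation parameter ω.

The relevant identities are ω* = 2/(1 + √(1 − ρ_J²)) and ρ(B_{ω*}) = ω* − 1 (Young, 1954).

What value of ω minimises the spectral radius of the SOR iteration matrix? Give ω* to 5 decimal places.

ω* = 1.96845

n=195: λ(B_J) = 1 − λ(A)/2 = cos(kπ/196); k=1 gives ρ_J = 0.99987.
√(1 − cos²(π/196)) = sin(π/196) ≈ 0.016028.
Then 2/(1+√(1−ρ_J²)) = 2/(1+0.016028); ω* = 2/1.016028 = 1.96845.
ρ_SOR = ω* − 1 = 1.96845 − 1 = 0.96845.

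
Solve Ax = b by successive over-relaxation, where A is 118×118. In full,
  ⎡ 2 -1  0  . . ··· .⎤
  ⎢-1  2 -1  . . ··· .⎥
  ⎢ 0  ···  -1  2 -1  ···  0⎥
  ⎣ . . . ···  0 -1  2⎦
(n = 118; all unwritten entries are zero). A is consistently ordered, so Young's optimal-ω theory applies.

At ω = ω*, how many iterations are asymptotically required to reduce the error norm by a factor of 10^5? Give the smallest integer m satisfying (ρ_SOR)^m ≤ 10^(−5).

m = 219

ρ_J = max_k |cos(kπ/119)| = cos(π/119) = 0.9996515
√(1−ρ_J²) = |sin(π/119)| = 0.0263969
ω* = 2/(1+0.0263969) = 1.9485640
Hence ρ(B_{ω*}) = 1.9485640 − 1 = 0.9485640.
For 5 digits: m = 5·ln10 / (−ln 0.9485640) = 11.5129/0.052806 = 218.023; round up → m = 219.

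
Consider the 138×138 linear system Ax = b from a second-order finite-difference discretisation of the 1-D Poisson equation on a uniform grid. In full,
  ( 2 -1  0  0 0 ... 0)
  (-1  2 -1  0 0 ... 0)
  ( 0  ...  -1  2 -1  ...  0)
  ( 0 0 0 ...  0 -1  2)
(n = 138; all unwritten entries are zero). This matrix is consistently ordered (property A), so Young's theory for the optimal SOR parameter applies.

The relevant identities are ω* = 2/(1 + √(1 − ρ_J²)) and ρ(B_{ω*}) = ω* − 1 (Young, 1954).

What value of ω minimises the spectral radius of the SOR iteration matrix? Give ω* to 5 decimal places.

spectrum of D⁻¹(L+U) = {cos(kπ/139) : 1≤k≤138}; ρ_J = cos(π/139) = 0.99974.
√(1−ρ_J²) = |sin(π/139)| = 0.022599
ω* = 2/(1+0.022599) = 1.95580
[ρ_SOR] ω* − 1 = 0.95580.

ω* = 1.95580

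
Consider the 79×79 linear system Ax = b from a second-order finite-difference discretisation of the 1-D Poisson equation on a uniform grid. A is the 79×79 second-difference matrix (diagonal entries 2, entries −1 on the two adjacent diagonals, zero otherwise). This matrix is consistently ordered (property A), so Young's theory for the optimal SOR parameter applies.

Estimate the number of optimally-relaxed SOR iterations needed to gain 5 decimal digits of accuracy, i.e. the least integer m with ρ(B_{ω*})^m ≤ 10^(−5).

[ρ_J] n=79: ρ(B_J) = cos(π/(n+1)) = cos(π/80) = 0.9992290.
√(1−ρ_J²) = |sin(π/80)| = 0.0392598
Young: ω* = 2/(1+√(1−ρ_J²)) = 2/(1+0.0392598) = 2/1.0392598 = 1.9244466.
ρ(B_{ω*}) = ω*−1 = 0.9244466
For 5 digits: m = 5·ln10 / (−ln 0.9244466) = 11.5129/0.07856 = 146.549; round up → m = 147.

m = 147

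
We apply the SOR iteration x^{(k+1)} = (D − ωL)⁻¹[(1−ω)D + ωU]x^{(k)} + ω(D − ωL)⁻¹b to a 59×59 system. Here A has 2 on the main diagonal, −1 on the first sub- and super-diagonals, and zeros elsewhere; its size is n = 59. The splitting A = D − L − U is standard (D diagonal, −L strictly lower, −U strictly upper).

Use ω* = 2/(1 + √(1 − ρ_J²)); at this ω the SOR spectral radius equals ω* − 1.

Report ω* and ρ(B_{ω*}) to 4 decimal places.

ω* = 1.9005, ρ_SOR = 0.9005

[ρ_J] n=59: ρ(B_J) = cos(π/(n+1)) = cos(π/60) = 0.9986.
√(1 − cos²(π/60)) = sin(π/60) ≈ 0.05234.
ω* = 2 / (1 + 0.05234) = 2 / 1.05234 ≈ 1.9005.
ρ_SOR = ω* − 1 ≈ 0.9005.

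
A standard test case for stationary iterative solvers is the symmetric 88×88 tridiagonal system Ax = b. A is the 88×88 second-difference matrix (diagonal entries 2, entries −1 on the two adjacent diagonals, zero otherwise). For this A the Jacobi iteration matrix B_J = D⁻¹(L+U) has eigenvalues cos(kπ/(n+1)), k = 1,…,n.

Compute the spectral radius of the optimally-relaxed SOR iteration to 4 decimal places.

ρ_SOR = 0.9318

½·tridiag(1,0,1) at n=88: λ_k = cos(kπ/89); max |λ| at k=1 ⇒ ρ_J = cos(π/89) ≈ 0.9994.
1 − cos²(π/89) = sin²(π/89) ⇒ √(1−ρ_J²) = sin(π/89) = 0.03529.
Young: ω* = 2/(1+√(1−ρ_J²)) = 2/(1+0.03529) = 2/1.03529 = 1.9318.
ρ(B_{ω*}) = ω*−1 = 0.9318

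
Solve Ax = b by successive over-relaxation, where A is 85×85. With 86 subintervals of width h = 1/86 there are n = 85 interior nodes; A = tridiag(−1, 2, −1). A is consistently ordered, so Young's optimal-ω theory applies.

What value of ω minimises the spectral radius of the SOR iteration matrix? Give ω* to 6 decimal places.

ω* = 1.929530

n=85: λ(B_J) = 1 − λ(A)/2 = cos(kπ/86); k=1 gives ρ_J = 0.999333.
root = sin(π/86) = 0.0365220  (since 1−cos² = sin²).
So ω* = 2/1.0365220 = 1.929530 (Young).
and ρ(B_{ω*}) = 1.929530 − 1 = 0.929530.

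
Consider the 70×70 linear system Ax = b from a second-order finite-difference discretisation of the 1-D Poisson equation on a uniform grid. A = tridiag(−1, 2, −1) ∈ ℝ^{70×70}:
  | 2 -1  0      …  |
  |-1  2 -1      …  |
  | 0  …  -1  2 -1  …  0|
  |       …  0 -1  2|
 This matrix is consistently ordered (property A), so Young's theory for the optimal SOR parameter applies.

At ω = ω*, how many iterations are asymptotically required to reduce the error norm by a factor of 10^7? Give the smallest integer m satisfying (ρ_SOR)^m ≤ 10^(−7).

m = 183

[ρ_J] n=70: ρ(B_J) = cos(π/(n+1)) = cos(π/71) = 0.9990212.
√(1−ρ_J²) = |sin(π/71)| = 0.0442333
[ω*] 2 ÷ (1 + 0.0442333) = 2 ÷ 1.0442333 = 1.9152808.
ρ_SOR = ω* − 1 ≈ 0.9152808.
Need (0.9152808)^m ≤ 10^(−7): m ≥ 7·ln10/|ln 0.9152808| = 16.1181/0.0885244 = 182.075 ⇒ m = 183.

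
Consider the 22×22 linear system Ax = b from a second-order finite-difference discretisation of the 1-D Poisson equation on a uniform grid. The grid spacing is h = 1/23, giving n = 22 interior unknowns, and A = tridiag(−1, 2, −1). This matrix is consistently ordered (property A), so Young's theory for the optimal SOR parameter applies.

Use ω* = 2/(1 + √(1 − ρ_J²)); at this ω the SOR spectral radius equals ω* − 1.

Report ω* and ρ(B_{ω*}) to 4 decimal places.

ω* = 1.7603, ρ_SOR = 0.7603

B_J for the 22×22 system has eigenvalues cos(kπ/23); ρ_J = cos(π/23) = 0.9907.
√(1−ρ_J²) simplifies to sin(π/23) = 0.13617.
ω* = 2 / (1 + 0.13617) = 2 / 1.13617 ≈ 1.7603.
ρ_SOR = ω* − 1 = 1.7603 − 1 = 0.7603.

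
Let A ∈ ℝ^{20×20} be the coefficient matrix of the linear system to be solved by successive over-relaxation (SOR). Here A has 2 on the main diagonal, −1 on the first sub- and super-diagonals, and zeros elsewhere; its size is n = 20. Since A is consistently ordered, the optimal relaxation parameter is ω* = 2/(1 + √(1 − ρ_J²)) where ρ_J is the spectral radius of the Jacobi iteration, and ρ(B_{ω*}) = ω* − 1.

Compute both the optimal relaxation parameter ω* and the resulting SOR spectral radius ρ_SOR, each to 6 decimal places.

ω* = 1.740580, ρ_SOR = 0.740580

[ρ_J] n=20: ρ(B_J) = cos(π/(n+1)) = cos(π/21) = 0.988831.
√(1−ρ_J²) = |sin(π/21)| = 0.1490423
Then 2/(1+√(1−ρ_J²)) = 2/(1+0.1490423); ω* = 2/1.1490423 = 1.740580.
[ρ_SOR] ω* − 1 = 0.740580.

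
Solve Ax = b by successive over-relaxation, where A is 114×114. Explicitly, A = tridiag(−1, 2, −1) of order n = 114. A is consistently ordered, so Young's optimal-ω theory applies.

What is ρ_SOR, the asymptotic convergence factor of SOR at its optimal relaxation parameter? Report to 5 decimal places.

ρ_SOR = 0.94682

[ρ_J] n=114: ρ(B_J) = cos(π/(n+1)) = cos(π/115) = 0.99963.
root = sin(π/115) = 0.027315  (since 1−cos² = sin²).
[ω*] 2 ÷ (1 + 0.027315) = 2 ÷ 1.027315 = 1.94682.
ρ_SOR = ω* − 1 ≈ 0.94682.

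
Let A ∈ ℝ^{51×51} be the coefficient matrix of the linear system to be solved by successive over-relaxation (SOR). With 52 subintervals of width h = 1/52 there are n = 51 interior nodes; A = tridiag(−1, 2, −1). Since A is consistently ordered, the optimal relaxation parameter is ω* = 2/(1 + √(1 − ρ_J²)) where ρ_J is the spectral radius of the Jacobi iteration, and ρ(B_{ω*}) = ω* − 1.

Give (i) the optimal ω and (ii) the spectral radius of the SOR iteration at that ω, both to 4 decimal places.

ω* = 1.8861, ρ_SOR = 0.8861

ρ_J = max_k |cos(kπ/52)| = cos(π/52) = 0.9982
√(1−ρ_J²) simplifies to sin(π/52) = 0.06038.
Then 2/(1+√(1−ρ_J²)) = 2/(1+0.06038); ω* = 2/1.06038 = 1.8861.
ρ_SOR = ω* − 1 ≈ 0.8861.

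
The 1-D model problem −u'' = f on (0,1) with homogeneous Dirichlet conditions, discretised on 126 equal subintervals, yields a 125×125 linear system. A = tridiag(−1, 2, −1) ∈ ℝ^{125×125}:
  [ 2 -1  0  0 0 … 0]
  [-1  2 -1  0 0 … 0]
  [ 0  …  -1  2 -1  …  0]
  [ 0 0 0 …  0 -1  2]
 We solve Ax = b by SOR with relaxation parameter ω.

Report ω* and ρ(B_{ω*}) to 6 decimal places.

ω* = 1.951351, ρ_SOR = 0.951351

½·tridiag(1,0,1) at n=125: λ_k = cos(kπ/126); max |λ| at k=1 ⇒ ρ_J = cos(π/126) ≈ 0.999689.
√(1−ρ_J²) = |sin(π/126)| = 0.0249307
So ω* = 2/1.0249307 = 1.951351 (Young).
ρ(B_{ω*}) = ω*−1 = 0.951351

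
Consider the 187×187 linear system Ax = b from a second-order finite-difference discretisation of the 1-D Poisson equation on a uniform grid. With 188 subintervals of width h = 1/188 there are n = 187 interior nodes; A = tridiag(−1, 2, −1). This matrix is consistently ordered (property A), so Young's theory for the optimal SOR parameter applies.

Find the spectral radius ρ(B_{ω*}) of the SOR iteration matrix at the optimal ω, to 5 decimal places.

ρ_J = max_k |cos(kπ/188)| = cos(π/188) = 0.99986
√(1−ρ_J²) = |sin(π/188)| = 0.016710
Then 2/(1+√(1−ρ_J²)) = 2/(1+0.016710); ω* = 2/1.016710 = 1.96713.
ρ_SOR = ω* − 1 = 1.96713 − 1 = 0.96713.

ρ_SOR = 0.96713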